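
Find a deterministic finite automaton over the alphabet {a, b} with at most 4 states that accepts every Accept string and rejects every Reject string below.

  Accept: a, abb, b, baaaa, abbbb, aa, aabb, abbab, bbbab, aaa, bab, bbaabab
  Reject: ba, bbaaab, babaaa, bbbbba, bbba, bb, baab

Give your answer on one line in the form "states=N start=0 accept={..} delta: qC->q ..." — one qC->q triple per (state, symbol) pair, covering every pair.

states=4 start=0 accept={1,2} delta: 0a->1 0b->2 1a->1 1b->0 2a->3 2b->3 3a->2 3b->2

Grow the machine one transition at a time. Run the examples from 0; the earliest place one falls off (shortest prefix, ties alphabetical) gets sent to the lowest-numbered state that keeps every Accept/Reject pair distinguishable — a pair clashes when both reach the same state with identical unread suffix — and to a fresh state only if none does.
a: 0a undefined. 0a->0: no, abb/bb meet in 0 with "bb" left. Open state 1: 0a->1.
b: 0b undefined. 0b->0: no, a/ba meet in 1. 0b->1: no, aa/ba meet in 1 with "a" left. Open state 2: 0b->2.
aa: 1a undefined. 1a->0: no, aabb/bb meet in 2 with "b" left. 1a->1: ok.
ab: 1b undefined. 1b->0: ok.
ba: 2a undefined. 2a->0: no, a/babaaa meet in 1. 2a->1: no, a/ba meet in 1. 2a->2: no, abb/ba meet in 2. Open state 3: 2a->3.
bb: 2b undefined. 2b->0: no, bbaabab/bbaaab meet in 0. 2b->1: no, a/bbbbba meet in 1. 2b->2: no, abb/bb meet in 2. 2b->3: ok.
baa: 3a undefined. 3a->0: no, abb/baab meet in 2. 3a->1: no, bbaabab/bbaaab meet in 0. 3a->2: ok.
bab: 3b undefined. 3b->0: no, a/babaaa meet in 1. 3b->1: no, a/babaaa meet in 1. 3b->2: ok.
All examples now run through 4 states with every (state, symbol) defined. Accept strings end in {1,2}, Reject strings end in {3}; accept={1,2}.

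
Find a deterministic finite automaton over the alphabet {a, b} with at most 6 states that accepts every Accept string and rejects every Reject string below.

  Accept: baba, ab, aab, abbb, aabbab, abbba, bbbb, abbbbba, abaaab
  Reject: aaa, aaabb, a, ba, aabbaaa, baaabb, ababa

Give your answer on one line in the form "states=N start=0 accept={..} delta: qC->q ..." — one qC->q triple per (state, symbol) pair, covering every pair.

states=3 start=0 accept={0,2} delta: 0a->1 0b->0 1a->0 1b->2 2a->0 2b->1

Fold the examples into a partial DFA from state 0: repeatedly fix the first undefined (state, symbol) met by the shortest-then-alphabetical prefix, trying targets in increasing order and rejecting any under which an Accept and a Reject string meet in one state with the same remainder; add a state when all current targets are rejected. Accepting states are where Accept strings end.
a: 0a undefined. 0a->0: no, baba/ababa meet in 0 with "baba" left. Open state 1: 0a->1.
b: 0b undefined. 0b->0: ok.
aa: 1a undefined. 1a->0: ok.
ab: 1b undefined. 1b->0: no, baba/aaa meet in 1. 1b->1: no, ab/aaa meet in 1. Open state 2: 1b->2.
aba: 2a undefined. 2a->0: ok.
abb: 2b undefined. 2b->0: no, baba/aaabb meet in 0. 2b->1: ok.
All examples now run through 3 states with every (state, symbol) defined. Accept strings end in {0,2}, Reject strings end in {1}; accept={0,2}.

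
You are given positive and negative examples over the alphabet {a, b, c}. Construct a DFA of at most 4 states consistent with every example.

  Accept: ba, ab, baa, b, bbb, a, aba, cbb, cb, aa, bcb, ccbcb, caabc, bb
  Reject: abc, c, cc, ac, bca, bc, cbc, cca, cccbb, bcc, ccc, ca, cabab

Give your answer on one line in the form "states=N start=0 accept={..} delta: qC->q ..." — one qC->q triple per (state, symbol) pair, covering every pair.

states=4 start=0 accept={0} delta: 0a->0 0b->0 0c->1 1a->2 1b->0 1c->2 2a->2 2b->3 2c->2 3a->2 3b->1 3c->0

State merging on the prefix tree: take the shortest (then alphabetical) example prefix whose next move is undefined and point that move at state 0, else 1, else 2, ...; a target is out if some Accept/Reject pair would then sit in one state with the same input left (inseparable). If every existing state is out, open a new one.
a: 0a undefined. 0a->0: ok.
b: 0b undefined. 0b->0: ok.
c: 0c undefined. 0c->0: no, ba/abc meet in 0. Open state 1: 0c->1.
ca: 1a undefined. 1a->0: no, ba/bca meet in 0. 1a->1: no, caabc/cbc meet in 1 with "bc" left. Open state 2: 1a->2.
cb: 1b undefined. 1b->0: ok.
cc: 1c undefined. 1c->0: no, ba/cc meet in 0. 1c->1: no, ba/cccbb meet in 0. 1c->2: ok.
caa: 2a undefined. 2a->0: no, ba/cca meet in 0. 2a->1: no, caabc/abc meet in 1. 2a->2: ok.
cab: 2b undefined. 2b->0: no, ba/cabab meet in 0. 2b->1: no, ccbcb/abc meet in 1. 2b->2: no, caabc/ccc meet in 2 with "c" left. Open state 3: 2b->3.
ccc: 2c undefined. 2c->0: no, ba/cccbb meet in 0. 2c->1: no, ba/cccbb meet in 0. 2c->2: ok.
caba: 3a undefined. 3a->0: no, ba/cabab meet in 0. 3a->1: no, ba/cabab meet in 0. 3a->2: ok.
ccbc: 3c undefined. 3c->0: ok.
cccbb: 3b undefined. 3b->0: no, ba/cccbb meet in 0. 3b->1: ok.
All examples now run through 4 states with every (state, symbol) defined. Accept strings end in {0}, Reject strings end in {1,2,3}; accept={0}.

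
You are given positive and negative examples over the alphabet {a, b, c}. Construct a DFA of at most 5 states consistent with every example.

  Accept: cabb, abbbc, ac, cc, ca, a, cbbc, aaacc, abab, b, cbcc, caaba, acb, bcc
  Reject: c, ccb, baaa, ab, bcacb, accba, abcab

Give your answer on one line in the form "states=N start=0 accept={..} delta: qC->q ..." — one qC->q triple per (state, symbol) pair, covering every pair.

states=4 start=0 accept={0,1} delta: 0a->1 0b->0 0c->2 1a->3 1b->2 1c->0 2a->0 2b->3 2c->1 3a->2 3b->2 3c->1

Fold the examples into a partial DFA from state 0: repeatedly fix the first undefined (state, symbol) met by the shortest-then-alphabetical prefix, trying targets in increasing order and rejecting any under which an Accept and a Reject string meet in one state with the same remainder; add a state when all current targets are rejected. Accepting states are where Accept strings end.
a: 0a undefined. 0a->0: no, ac/c meet in 0 with "c" left. Open state 1: 0a->1.
b: 0b undefined. 0b->0: ok.
c: 0c undefined. 0c->0: no, cc/c meet in 0. 0c->1: no, a/c meet in 1. Open state 2: 0c->2.
aa: 1a undefined. 1a->0: no, a/baaa meet in 1. 1a->1: no, a/baaa meet in 1. 1a->2: no, ca/baaa meet in 2 with "a" left. Open state 3: 1a->3.
ab: 1b undefined. 1b->0: no, abbbc/c meet in 2. 1b->1: no, a/ab meet in 1. 1b->2: ok.
ac: 1c undefined. 1c->0: ok.
ca: 2a undefined. 2a->0: ok.
cb: 2b undefined. 2b->0: no, cabb/bcacb meet in 0. 2b->1: no, a/bcacb meet in 1. 2b->2: no, cabb/accba meet in 0. 2b->3: ok.
cc: 2c undefined. 2c->0: no, cabb/ccb meet in 0. 2c->1: ok.
aaa: 3a undefined. 3a->0: no, cabb/baaa meet in 0. 3a->1: no, cc/baaa meet in 1. 3a->2: ok.
cbb: 3b undefined. 3b->0: no, cabb/abcab meet in 0. 3b->1: no, cc/abcab meet in 1. 3b->2: ok.
cbc: 3c undefined. 3c->0: no, cbcc/c meet in 2. 3c->1: ok.
All examples now run through 4 states with every (state, symbol) defined. Accept strings end in {0,1}, Reject strings end in {2,3}; accept={0,1}.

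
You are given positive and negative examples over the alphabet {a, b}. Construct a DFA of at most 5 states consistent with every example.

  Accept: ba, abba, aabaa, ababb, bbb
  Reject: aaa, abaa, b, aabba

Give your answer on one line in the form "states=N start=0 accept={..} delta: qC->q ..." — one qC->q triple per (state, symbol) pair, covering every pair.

Grow the machine one transition at a time. Run the examples from 0; the earliest place one falls off (shortest prefix, ties alphabetical) gets sent to the lowest-numbered state that keeps every Accept/Reject pair distinguishable — a pair clashes when both reach the same state with identical unread suffix — and to a fresh state only if none does.
a: 0a undefined. 0a->0: no, abba/aabba meet in 0 with "bba" left. Open state 1: 0a->1.
b: 0b undefined. 0b->0: no, bbb/b meet in 0. 0b->1: ok.
aa: 1a undefined. 1a->0: no, aabaa/aaa meet in 1. 1a->1: no, ba/aaa meet in 1. Open state 2: 1a->2.
ab: 1b undefined. 1b->0: no, ba/abaa meet in 2. 1b->1: no, bbb/b meet in 1. 1b->2: ok.
aaa: 2a undefined. 2a->0: ok.
aab: 2b undefined. 2b->0: no, ba/aabba meet in 2. 2b->1: no, aabaa/aaa meet in 0. 2b->2: no, abba/aaa meet in 0. Open state 3: 2b->3.
aaba: 3a undefined. 3a->0: no, abba/aaa meet in 0. 3a->1: no, abba/abaa meet in 1. 3a->2: no, aabaa/aaa meet in 0. 3a->3: ok.
aabb: 3b undefined. 3b->0: ok.
All examples now run through 4 states with every (state, symbol) defined. Accept strings end in {2,3}, Reject strings end in {0,1}; accept={2,3}.

states=4 start=0 accept={2,3} delta: 0a->1 0b->1 1a->2 1b->2 2a->0 2b->3 3a->3 3b->0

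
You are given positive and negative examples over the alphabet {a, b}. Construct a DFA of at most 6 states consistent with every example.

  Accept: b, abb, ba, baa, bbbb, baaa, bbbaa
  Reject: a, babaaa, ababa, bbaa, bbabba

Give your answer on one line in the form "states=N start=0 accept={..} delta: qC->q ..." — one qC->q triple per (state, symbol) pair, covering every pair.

states=3 start=0 accept={1,2} delta: 0a->0 0b->1 1a->1 1b->2 2a->0 2b->1

Grow the machine one transition at a time. Run the examples from 0; the earliest place one falls off (shortest prefix, ties alphabetical) gets sent to the lowest-numbered state that keeps every Accept/Reject pair distinguishable — a pair clashes when both reach the same state with identical unread suffix — and to a fresh state only if none does.
a: 0a undefined. 0a->0: ok.
b: 0b undefined. 0b->0: no, b/a meet in 0. Open state 1: 0b->1.
ba: 1a undefined. 1a->0: no, ba/a meet in 0. 1a->1: ok.
bb: 1b undefined. 1b->0: no, abb/a meet in 0. 1b->1: no, b/babaaa meet in 1. Open state 2: 1b->2.
bba: 2a undefined. 2a->0: ok.
bbb: 2b undefined. 2b->0: no, bbbaa/a meet in 0. 2b->1: ok.
All examples now run through 3 states with every (state, symbol) defined. Accept strings end in {1,2}, Reject strings end in {0}; accept={1,2}.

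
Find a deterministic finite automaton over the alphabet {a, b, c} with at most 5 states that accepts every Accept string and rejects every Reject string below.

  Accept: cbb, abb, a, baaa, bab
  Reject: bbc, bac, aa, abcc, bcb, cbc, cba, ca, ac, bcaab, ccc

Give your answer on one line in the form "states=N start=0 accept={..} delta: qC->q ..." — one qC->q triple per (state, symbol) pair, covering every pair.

states=4 start=0 accept={1} delta: 0a->1 0b->0 0c->2 1a->0 1b->1 1c->0 2a->2 2b->3 2c->0 3a->0 3b->1 3c->0

Fold the examples into a partial DFA from state 0: repeatedly fix the first undefined (state, symbol) met by the shortest-then-alphabetical prefix, trying targets in increasing order and rejecting any under which an Accept and a Reject string meet in one state with the same remainder; add a state when all current targets are rejected. Accepting states are where Accept strings end.
a: 0a undefined. 0a->0: no, a/aa meet in 0. Open state 1: 0a->1.
b: 0b undefined. 0b->0: ok.
c: 0c undefined. 0c->0: no, cbb/bbc meet in 0. 0c->1: no, a/bbc meet in 1. Open state 2: 0c->2.
aa: 1a undefined. 1a->0: ok.
ab: 1b undefined. 1b->0: no, abb/aa meet in 0. 1b->1: ok.
ac: 1c undefined. 1c->0: ok.
ca: 2a undefined. 2a->0: no, abb/bcaab meet in 1. 2a->1: no, abb/ca meet in 1. 2a->2: ok.
cb: 2b undefined. 2b->0: no, cbb/bac meet in 0. 2b->1: no, cbb/bcb meet in 1. 2b->2: no, cbb/bbc meet in 2. Open state 3: 2b->3.
cc: 2c undefined. 2c->0: ok.
cba: 3a undefined. 3a->0: ok.
cbb: 3b undefined. 3b->0: no, cbb/bac meet in 0. 3b->1: ok.
cbc: 3c undefined. 3c->0: ok.
All examples now run through 4 states with every (state, symbol) defined. Accept strings end in {1}, Reject strings end in {0,2,3}; accept={1}.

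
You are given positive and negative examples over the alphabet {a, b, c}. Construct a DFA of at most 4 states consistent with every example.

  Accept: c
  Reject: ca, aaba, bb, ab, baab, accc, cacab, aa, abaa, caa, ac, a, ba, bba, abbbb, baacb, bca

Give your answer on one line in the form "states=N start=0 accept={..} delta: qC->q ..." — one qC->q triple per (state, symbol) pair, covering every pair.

State merging on the prefix tree: take the shortest (then alphabetical) example prefix whose next move is undefined and point that move at state 0, else 1, else 2, ...; a target is out if some Accept/Reject pair would then sit in one state with the same input left (inseparable). If every existing state is out, open a new one.
a: 0a undefined. 0a->0: no, c/ac meet in 0 with "c" left. Open state 1: 0a->1.
b: 0b undefined. 0b->0: ok.
c: 0c undefined. 0c->0: no, c/bb meet in 0. 0c->1: no, c/a meet in 1. Open state 2: 0c->2.
aa: 1a undefined. 1a->0: ok.
ab: 1b undefined. 1b->0: ok.
ac: 1c undefined. 1c->0: ok.
ca: 2a undefined. 2a->0: ok.
accc: 2c undefined. 2c->0: ok.
baacb: 2b undefined. 2b->0: ok.
All examples now run through 3 states with every (state, symbol) defined. Accept strings end in {2}, Reject strings end in {0,1}; accept={2}.

states=3 start=0 accept={2} delta: 0a->1 0b->0 0c->2 1a->0 1b->0 1c->0 2a->0 2b->0 2c->0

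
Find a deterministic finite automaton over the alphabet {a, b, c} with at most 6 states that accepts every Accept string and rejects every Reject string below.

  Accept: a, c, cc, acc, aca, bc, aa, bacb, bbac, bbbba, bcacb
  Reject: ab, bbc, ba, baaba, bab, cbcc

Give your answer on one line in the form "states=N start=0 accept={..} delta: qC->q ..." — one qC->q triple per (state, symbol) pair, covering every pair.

State merging on the prefix tree: take the shortest (then alphabetical) example prefix whose next move is undefined and point that move at state 0, else 1, else 2, ...; a target is out if some Accept/Reject pair would then sit in one state with the same input left (inseparable). If every existing state is out, open a new one.
a: 0a undefined. 0a->0: ok.
b: 0b undefined. 0b->0: no, a/ab meet in 0. Open state 1: 0b->1.
c: 0c undefined. 0c->0: ok.
ba: 1a undefined. 1a->0: no, a/ba meet in 0. 1a->1: ok.
bb: 1b undefined. 1b->0: no, a/bbc meet in 0. 1b->1: no, bc/bbc meet in 1 with "c" left. Open state 2: 1b->2.
bc: 1c undefined. 1c->0: no, a/cbcc meet in 0. 1c->1: no, bc/ab meet in 1. 1c->2: no, bc/bab meet in 2. Open state 3: 1c->3.
bba: 2a undefined. 2a->0: no, a/baaba meet in 0. 2a->1: ok.
bbb: 2b undefined. 2b->0: no, bbbba/ab meet in 1. 2b->1: no, bbbba/ab meet in 1. 2b->2: no, bbbba/ab meet in 1. 2b->3: ok.
bbc: 2c undefined. 2c->0: no, a/bbc meet in 0. 2c->1: ok.
bca: 3a undefined. 3a->0: no, bcacb/ab meet in 1. 3a->1: ok.
bacb: 3b undefined. 3b->0: ok.
cbcc: 3c undefined. 3c->0: no, a/cbcc meet in 0. 3c->1: ok.
All examples now run through 4 states with every (state, symbol) defined. Accept strings end in {0,3}, Reject strings end in {1,2}; accept={0,3}.

states=4 start=0 accept={0,3} delta: 0a->0 0b->1 0c->0 1a->1 1b->2 1c->3 2a->1 2b->3 2c->1 3a->1 3b->0 3c->1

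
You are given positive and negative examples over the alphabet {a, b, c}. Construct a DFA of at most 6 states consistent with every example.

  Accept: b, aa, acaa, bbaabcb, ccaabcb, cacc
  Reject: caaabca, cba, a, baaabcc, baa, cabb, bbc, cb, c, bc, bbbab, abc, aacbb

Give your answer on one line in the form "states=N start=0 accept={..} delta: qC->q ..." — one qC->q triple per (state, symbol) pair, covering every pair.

State merging on the prefix tree: take the shortest (then alphabetical) example prefix whose next move is undefined and point that move at state 0, else 1, else 2, ...; a target is out if some Accept/Reject pair would then sit in one state with the same input left (inseparable). If every existing state is out, open a new one.
a: 0a undefined. 0a->0: no, aa/a meet in 0. Open state 1: 0a->1.
b: 0b undefined. 0b->0: no, aa/baa meet in 1 with "a" left. 0b->1: no, b/a meet in 1. Open state 2: 0b->2.
c: 0c undefined. 0c->0: no, b/cb meet in 2. 0c->1: ok.
aa: 1a undefined. 1a->0: ok.
ab: 1b undefined. 1b->0: no, b/aacbb meet in 2. 1b->1: no, aa/cba meet in 0. 1b->2: no, b/cb meet in 2. Open state 3: 1b->3.
ac: 1c undefined. 1c->0: ok.
ba: 2a undefined. 2a->0: ok.
bb: 2b undefined. 2b->0: no, b/bbbab meet in 2. 2b->1: no, aa/bbc meet in 0. 2b->2: no, b/cabb meet in 2. 2b->3: ok.
bc: 2c undefined. 2c->0: no, aa/bc meet in 0. 2c->1: no, aa/caaabca meet in 0. 2c->2: no, b/baaabcc meet in 2. 2c->3: no, ccaabcb/aacbb meet in 3 with "b" left. Open state 4: 2c->4.
abc: 3c undefined. 3c->0: no, aa/bbc meet in 0. 3c->1: ok.
bba: 3a undefined. 3a->0: no, aa/cba meet in 0. 3a->1: ok.
bbb: 3b undefined. 3b->0: no, aa/aacbb meet in 0. 3b->1: no, b/bbbab meet in 2. 3b->2: no, b/bbbab meet in 2. 3b->3: ok.
baaabcc: 4c undefined. 4c->0: no, aa/baaabcc meet in 0. 4c->1: ok.
bbaabcb: 4b undefined. 4b->0: ok.
caaabca: 4a undefined. 4a->0: no, aa/caaabca meet in 0. 4a->1: ok.
All examples now run through 5 states with every (state, symbol) defined. Accept strings end in {0,2}, Reject strings end in {1,3,4}; accept={0,2}.

states=5 start=0 accept={0,2} delta: 0a->1 0b->2 0c->1 1a->0 1b->3 1c->0 2a->0 2b->3 2c->4 3a->1 3b->3 3c->1 4a->1 4b->0 4c->1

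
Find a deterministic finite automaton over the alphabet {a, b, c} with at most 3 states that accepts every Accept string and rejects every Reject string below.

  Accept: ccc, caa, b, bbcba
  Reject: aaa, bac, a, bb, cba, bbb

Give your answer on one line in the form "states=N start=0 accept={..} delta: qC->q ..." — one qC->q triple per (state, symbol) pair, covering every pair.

states=3 start=0 accept={1} delta: 0a->0 0b->1 0c->1 1a->1 1b->2 1c->0 2a->0 2b->0 2c->0

Fold the examples into a partial DFA from state 0: repeatedly fix the first undefined (state, symbol) met by the shortest-then-alphabetical prefix, trying targets in increasing order and rejecting any under which an Accept and a Reject string meet in one state with the same remainder; add a state when all current targets are rejected. Accepting states are where Accept strings end.
a: 0a undefined. 0a->0: ok.
b: 0b undefined. 0b->0: no, b/aaa meet in 0. Open state 1: 0b->1.
c: 0c undefined. 0c->0: no, ccc/aaa meet in 0. 0c->1: ok.
ba: 1a undefined. 1a->0: no, caa/aaa meet in 0. 1a->1: ok.
bb: 1b undefined. 1b->0: no, caa/bbb meet in 1. 1b->1: no, caa/bb meet in 1. Open state 2: 1b->2.
cc: 1c undefined. 1c->0: ok.
bbb: 2b undefined. 2b->0: ok.
bbc: 2c undefined. 2c->0: ok.
cba: 2a undefined. 2a->0: ok.
All examples now run through 3 states with every (state, symbol) defined. Accept strings end in {1}, Reject strings end in {0,2}; accept={1}.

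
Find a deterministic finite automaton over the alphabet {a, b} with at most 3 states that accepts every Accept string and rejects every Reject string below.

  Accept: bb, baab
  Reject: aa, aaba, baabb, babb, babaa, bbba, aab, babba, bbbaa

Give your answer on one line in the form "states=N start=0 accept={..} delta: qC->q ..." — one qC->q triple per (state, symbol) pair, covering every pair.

Grow the machine one transition at a time. Run the examples from 0; the earliest place one falls off (shortest prefix, ties alphabetical) gets sent to the lowest-numbered state that keeps every Accept/Reject pair distinguishable — a pair clashes when both reach the same state with identical unread suffix — and to a fresh state only if none does.
a: 0a undefined. 0a->0: ok.
b: 0b undefined. 0b->0: no, bb/aa meet in 0. Open state 1: 0b->1.
ba: 1a undefined. 1a->0: no, bb/baabb meet in 1 with "b" left. 1a->1: ok.
bb: 1b undefined. 1b->0: no, bb/aa meet in 0. 1b->1: no, bb/aaba meet in 1. Open state 2: 1b->2.
bbb: 2b undefined. 2b->0: ok.
baba: 2a undefined. 2a->0: ok.
All examples now run through 3 states with every (state, symbol) defined. Accept strings end in {2}, Reject strings end in {0,1}; accept={2}.

states=3 start=0 accept={2} delta: 0a->0 0b->1 1a->1 1b->2 2a->0 2b->0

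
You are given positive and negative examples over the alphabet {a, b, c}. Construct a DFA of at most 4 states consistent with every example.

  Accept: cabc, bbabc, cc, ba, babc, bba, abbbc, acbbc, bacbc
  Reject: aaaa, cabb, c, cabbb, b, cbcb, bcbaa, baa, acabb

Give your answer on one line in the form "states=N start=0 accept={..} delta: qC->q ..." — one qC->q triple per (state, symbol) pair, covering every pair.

states=3 start=0 accept={2} delta: 0a->0 0b->1 0c->1 1a->2 1b->1 1c->2 2a->0 2b->1 2c->0

Fold the examples into a partial DFA from state 0: repeatedly fix the first undefined (state, symbol) met by the shortest-then-alphabetical prefix, trying targets in increasing order and rejecting any under which an Accept and a Reject string meet in one state with the same remainder; add a state when all current targets are rejected. Accepting states are where Accept strings end.
a: 0a undefined. 0a->0: ok.
b: 0b undefined. 0b->0: no, bbabc/c meet in 0 with "c" left. Open state 1: 0b->1.
c: 0c undefined. 0c->0: no, cc/aaaa meet in 0. 0c->1: ok.
ba: 1a undefined. 1a->0: no, ba/aaaa meet in 0. 1a->1: no, ba/c meet in 1. Open state 2: 1a->2.
bb: 1b undefined. 1b->0: no, bba/aaaa meet in 0. 1b->1: ok.
bc: 1c undefined. 1c->0: no, cc/aaaa meet in 0. 1c->1: no, cc/c meet in 1. 1c->2: ok.
baa: 2a undefined. 2a->0: ok.
bab: 2b undefined. 2b->0: no, cabc/cabb meet in 1. 2b->1: ok.
bac: 2c undefined. 2c->0: ok.
All examples now run through 3 states with every (state, symbol) defined. Accept strings end in {2}, Reject strings end in {0,1}; accept={2}.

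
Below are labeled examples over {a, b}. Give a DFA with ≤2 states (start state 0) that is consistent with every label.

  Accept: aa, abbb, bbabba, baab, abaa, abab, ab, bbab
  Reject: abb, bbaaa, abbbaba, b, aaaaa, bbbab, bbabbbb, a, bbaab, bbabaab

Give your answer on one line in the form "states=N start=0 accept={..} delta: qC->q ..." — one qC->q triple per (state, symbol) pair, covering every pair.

states=2 start=0 accept={0} delta: 0a->1 0b->1 1a->0 1b->0

State merging on the prefix tree: take the shortest (then alphabetical) example prefix whose next move is undefined and point that move at state 0, else 1, else 2, ...; a target is out if some Accept/Reject pair would then sit in one state with the same input left (inseparable). If every existing state is out, open a new one.
a: 0a undefined. 0a->0: no, aa/aaaaa meet in 0. Open state 1: 0a->1.
b: 0b undefined. 0b->0: no, baab/bbaab meet in 1 with "ab" left. 0b->1: ok.
aa: 1a undefined. 1a->0: ok.
ab: 1b undefined. 1b->0: ok.
All examples now run through 2 states with every (state, symbol) defined. Accept strings end in {0}, Reject strings end in {1}; accept={0}.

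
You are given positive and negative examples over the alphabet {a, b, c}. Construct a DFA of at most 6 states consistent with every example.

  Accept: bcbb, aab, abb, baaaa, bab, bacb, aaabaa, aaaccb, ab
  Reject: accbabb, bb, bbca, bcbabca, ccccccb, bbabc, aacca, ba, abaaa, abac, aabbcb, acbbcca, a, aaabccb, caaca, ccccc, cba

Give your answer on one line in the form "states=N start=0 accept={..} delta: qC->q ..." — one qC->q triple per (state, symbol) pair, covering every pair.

Grow the machine one transition at a time. Run the examples from 0; the earliest place one falls off (shortest prefix, ties alphabetical) gets sent to the lowest-numbered state that keeps every Accept/Reject pair distinguishable — a pair clashes when both reach the same state with identical unread suffix — and to a fresh state only if none does.
a: 0a undefined. 0a->0: no, abb/bb meet in 0 with "bb" left. Open state 1: 0a->1.
b: 0b undefined. 0b->0: ok.
c: 0c undefined. 0c->0: no, bcbb/bb meet in 0. 0c->1: ok.
aa: 1a undefined. 1a->0: no, aab/bb meet in 0. 1a->1: no, baaaa/bbca meet in 1. Open state 2: 1a->2.
ab: 1b undefined. 1b->0: no, bcbb/bb meet in 0. 1b->1: no, bcbb/ba meet in 1. 1b->2: no, bab/bbca meet in 2. Open state 3: 1b->3.
ac: 1c undefined. 1c->0: no, bacb/bb meet in 0. 1c->1: no, bab/ccccccb meet in 3. 1c->2: ok.
aaa: 2a undefined. 2a->0: no, aab/aaabccb meet in 2 with "b" left. 2a->1: no, baaaa/bbca meet in 2. 2a->2: no, baaaa/bbca meet in 2. 2a->3: no, baaaa/cba meet in 3 with "a" left. Open state 4: 2a->4.
aab: 2b undefined. 2b->0: no, aab/bb meet in 0. 2b->1: no, aab/ba meet in 1. 2b->2: no, aab/bbca meet in 2. 2b->3: ok.
aac: 2c undefined. 2c->0: no, bcbb/accbabb meet in 3 with "b" left. 2c->1: no, aab/ccccccb meet in 3. 2c->2: no, aab/ccccccb meet in 3. 2c->3: ok.
aba: 3a undefined. 3a->0: ok.
abb: 3b undefined. 3b->0: no, bcbb/accbabb meet in 0. 3b->1: no, bcbb/accbabb meet in 1. 3b->2: no, bcbb/bbca meet in 2. 3b->3: ok.
aaab: 4b undefined. 4b->0: no, bcbb/aaabccb meet in 3. 4b->1: no, bcbb/aaabccb meet in 3. 4b->2: ok.
aaac: 4c undefined. 4c->0: ok.
aacc: 3c undefined. 3c->0: no, bcbb/ccccccb meet in 3. 3c->1: no, bcbb/ccccccb meet in 3. 3c->2: no, bcbb/ccccccb meet in 3. 3c->3: no, bcbb/ccccccb meet in 3. 3c->4: no, bcbb/ccccccb meet in 3. Open state 5: 3c->5.
aacca: 5a undefined. 5a->0: ok.
baaaa: 4a undefined. 4a->0: no, baaaa/accbabb meet in 0. 4a->1: no, baaaa/ba meet in 1. 4a->2: no, baaaa/bbca meet in 2. 4a->3: ok.
ccccc: 5c undefined. 5c->0: no, bcbb/ccccccb meet in 3. 5c->1: no, bcbb/ccccccb meet in 3. 5c->2: no, bcbb/ccccccb meet in 3. 5c->3: no, bcbb/ccccc meet in 3. 5c->4: no, bcbb/acbbcca meet in 3. 5c->5: ok.
aabbcb: 5b undefined. 5b->0: ok.
All examples now run through 6 states with every (state, symbol) defined. Accept strings end in {3}, Reject strings end in {0,1,2,5}; accept={3}.

states=6 start=0 accept={3} delta: 0a->1 0b->0 0c->1 1a->2 1b->3 1c->2 2a->4 2b->3 2c->3 3a->0 3b->3 3c->5 4a->3 4b->2 4c->0 5a->0 5b->0 5c->5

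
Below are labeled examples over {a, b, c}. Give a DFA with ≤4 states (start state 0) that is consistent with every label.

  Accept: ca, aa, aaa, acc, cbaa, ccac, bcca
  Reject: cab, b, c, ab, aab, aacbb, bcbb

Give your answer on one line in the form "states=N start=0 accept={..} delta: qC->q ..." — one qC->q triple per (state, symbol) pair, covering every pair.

states=3 start=0 accept={0,2} delta: 0a->0 0b->1 0c->1 1a->0 1b->0 1c->2 2a->1 2b->0 2c->0

Grow the machine one transition at a time. Run the examples from 0; the earliest place one falls off (shortest prefix, ties alphabetical) gets sent to the lowest-numbered state that keeps every Accept/Reject pair distinguishable — a pair clashes when both reach the same state with identical unread suffix — and to a fresh state only if none does.
a: 0a undefined. 0a->0: ok.
b: 0b undefined. 0b->0: no, aa/b meet in 0. Open state 1: 0b->1.
c: 0c undefined. 0c->0: no, ca/c meet in 0. 0c->1: ok.
bc: 1c undefined. 1c->0: no, ccac/b meet in 1. 1c->1: no, acc/b meet in 1. Open state 2: 1c->2.
ca: 1a undefined. 1a->0: ok.
cb: 1b undefined. 1b->0: ok.
bcb: 2b undefined. 2b->0: ok.
bcc: 2c undefined. 2c->0: ok.
cca: 2a undefined. 2a->0: no, ccac/cab meet in 1. 2a->1: ok.
All examples now run through 3 states with every (state, symbol) defined. Accept strings end in {0,2}, Reject strings end in {1}; accept={0,2}.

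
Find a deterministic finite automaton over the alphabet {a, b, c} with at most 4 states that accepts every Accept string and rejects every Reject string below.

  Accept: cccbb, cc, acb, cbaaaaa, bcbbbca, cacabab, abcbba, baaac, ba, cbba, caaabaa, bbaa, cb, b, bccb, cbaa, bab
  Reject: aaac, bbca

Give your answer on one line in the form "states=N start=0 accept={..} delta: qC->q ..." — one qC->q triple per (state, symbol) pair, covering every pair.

states=3 start=0 accept={0,1} delta: 0a->0 0b->1 0c->2 1a->1 1b->0 1c->0 2a->2 2b->0 2c->0

Grow the machine one transition at a time. Run the examples from 0; the earliest place one falls off (shortest prefix, ties alphabetical) gets sent to the lowest-numbered state that keeps every Accept/Reject pair distinguishable — a pair clashes when both reach the same state with identical unread suffix — and to a fresh state only if none does.
a: 0a undefined. 0a->0: ok.
b: 0b undefined. 0b->0: no, baaac/aaac meet in 0 with "c" left. Open state 1: 0b->1.
c: 0c undefined. 0c->0: no, cc/aaac meet in 0. 0c->1: no, b/aaac meet in 1. Open state 2: 0c->2.
ba: 1a undefined. 1a->0: no, baaac/aaac meet in 2. 1a->1: ok.
bb: 1b undefined. 1b->0: ok.
bc: 1c undefined. 1c->0: ok.
ca: 2a undefined. 2a->0: no, bcbbbca/bbca meet in 0. 2a->1: no, ba/bbca meet in 1. 2a->2: ok.
cb: 2b undefined. 2b->0: ok.
cc: 2c undefined. 2c->0: ok.
All examples now run through 3 states with every (state, symbol) defined. Accept strings end in {0,1}, Reject strings end in {2}; accept={0,1}.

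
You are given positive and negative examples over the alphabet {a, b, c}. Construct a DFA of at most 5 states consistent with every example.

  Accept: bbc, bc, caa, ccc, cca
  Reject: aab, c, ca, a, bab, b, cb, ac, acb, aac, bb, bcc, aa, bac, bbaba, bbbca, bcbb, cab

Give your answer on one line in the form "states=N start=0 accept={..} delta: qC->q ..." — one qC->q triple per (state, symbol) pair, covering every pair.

Grow the machine one transition at a time. Run the examples from 0; the earliest place one falls off (shortest prefix, ties alphabetical) gets sent to the lowest-numbered state that keeps every Accept/Reject pair distinguishable — a pair clashes when both reach the same state with identical unread suffix — and to a fresh state only if none does.
a: 0a undefined. 0a->0: ok.
b: 0b undefined. 0b->0: no, bbc/c meet in 0 with "c" left. Open state 1: 0b->1.
c: 0c undefined. 0c->0: no, caa/c meet in 0. 0c->1: no, ccc/bcc meet in 1 with "cc" left. Open state 2: 0c->2.
ba: 1a undefined. 1a->0: ok.
bb: 1b undefined. 1b->0: no, bbc/c meet in 2. 1b->1: ok.
bc: 1c undefined. 1c->0: no, bbc/a meet in 0. 1c->1: no, bbc/aab meet in 1. 1c->2: no, bbc/c meet in 2. Open state 3: 1c->3.
ca: 2a undefined. 2a->0: no, caa/ca meet in 0. 2a->1: no, caa/a meet in 0. 2a->2: no, caa/c meet in 2. 2a->3: no, bbc/ca meet in 3. Open state 4: 2a->4.
cb: 2b undefined. 2b->0: ok.
cc: 2c undefined. 2c->0: no, ccc/c meet in 2. 2c->1: no, cca/a meet in 0. 2c->2: no, ccc/c meet in 2. 2c->3: no, ccc/bcc meet in 3 with "c" left. 2c->4: ok.
bcb: 3b undefined. 3b->0: ok.
bcc: 3c undefined. 3c->0: ok.
caa: 4a undefined. 4a->0: no, caa/a meet in 0. 4a->1: no, caa/aab meet in 1. 4a->2: no, caa/c meet in 2. 4a->3: ok.
cab: 4b undefined. 4b->0: ok.
ccc: 4c undefined. 4c->0: no, ccc/a meet in 0. 4c->1: no, ccc/aab meet in 1. 4c->2: no, ccc/c meet in 2. 4c->3: ok.
bbbca: 3a undefined. 3a->0: ok.
All examples now run through 5 states with every (state, symbol) defined. Accept strings end in {3}, Reject strings end in {0,1,2,4}; accept={3}.

states=5 start=0 accept={3} delta: 0a->0 0b->1 0c->2 1a->0 1b->1 1c->3 2a->4 2b->0 2c->4 3a->0 3b->0 3c->0 4a->3 4b->0 4c->3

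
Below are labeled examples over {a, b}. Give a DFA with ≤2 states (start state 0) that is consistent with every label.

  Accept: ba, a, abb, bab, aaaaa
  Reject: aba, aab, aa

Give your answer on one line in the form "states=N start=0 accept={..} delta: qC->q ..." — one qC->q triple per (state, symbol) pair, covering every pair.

Grow the machine one transition at a time. Run the examples from 0; the earliest place one falls off (shortest prefix, ties alphabetical) gets sent to the lowest-numbered state that keeps every Accept/Reject pair distinguishable — a pair clashes when both reach the same state with identical unread suffix — and to a fresh state only if none does.
a: 0a undefined. 0a->0: no, ba/aba meet in 0 with "ba" left. Open state 1: 0a->1.
b: 0b undefined. 0b->0: ok.
aa: 1a undefined. 1a->0: ok.
ab: 1b undefined. 1b->0: no, ba/aba meet in 1. 1b->1: ok.
All examples now run through 2 states with every (state, symbol) defined. Accept strings end in {1}, Reject strings end in {0}; accept={1}.

states=2 start=0 accept={1} delta: 0a->1 0b->0 1a->0 1b->1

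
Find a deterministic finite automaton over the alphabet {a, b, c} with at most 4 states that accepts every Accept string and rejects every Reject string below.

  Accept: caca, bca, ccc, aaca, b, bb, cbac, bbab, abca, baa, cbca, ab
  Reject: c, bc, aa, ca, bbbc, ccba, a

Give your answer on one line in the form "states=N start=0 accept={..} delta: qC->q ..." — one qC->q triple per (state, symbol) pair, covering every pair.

Grow the machine one transition at a time. Run the examples from 0; the earliest place one falls off (shortest prefix, ties alphabetical) gets sent to the lowest-numbered state that keeps every Accept/Reject pair distinguishable — a pair clashes when both reach the same state with identical unread suffix — and to a fresh state only if none does.
a: 0a undefined. 0a->0: no, aaca/ca meet in 0 with "ca" left. Open state 1: 0a->1.
b: 0b undefined. 0b->0: no, bca/ca meet in 0 with "ca" left. 0b->1: no, b/a meet in 1. Open state 2: 0b->2.
c: 0c undefined. 0c->0: no, ccc/c meet in 0. 0c->1: ok.
aa: 1a undefined. 1a->0: no, caca/aa meet in 0. 1a->1: ok.
ab: 1b undefined. 1b->0: no, abca/c meet in 1. 1b->1: no, ab/c meet in 1. 1b->2: ok.
ba: 2a undefined. 2a->0: no, cbac/c meet in 1. 2a->1: no, baa/c meet in 1. 2a->2: no, cbac/bc meet in 2 with "c" left. Open state 3: 2a->3.
bb: 2b undefined. 2b->0: ok.
bc: 2c undefined. 2c->0: no, bca/c meet in 1. 2c->1: no, bca/c meet in 1. 2c->2: no, b/bc meet in 2. 2c->3: ok.
cc: 1c undefined. 1c->0: no, caca/c meet in 1. 1c->1: no, caca/c meet in 1. 1c->2: no, caca/bc meet in 3. 1c->3: ok.
baa: 3a undefined. 3a->0: ok.
ccb: 3b undefined. 3b->0: ok.
ccc: 3c undefined. 3c->0: ok.
All examples now run through 4 states with every (state, symbol) defined. Accept strings end in {0,2}, Reject strings end in {1,3}; accept={0,2}.

states=4 start=0 accept={0,2} delta: 0a->1 0b->2 0c->1 1a->1 1b->2 1c->3 2a->3 2b->0 2c->3 3a->0 3b->0 3c->0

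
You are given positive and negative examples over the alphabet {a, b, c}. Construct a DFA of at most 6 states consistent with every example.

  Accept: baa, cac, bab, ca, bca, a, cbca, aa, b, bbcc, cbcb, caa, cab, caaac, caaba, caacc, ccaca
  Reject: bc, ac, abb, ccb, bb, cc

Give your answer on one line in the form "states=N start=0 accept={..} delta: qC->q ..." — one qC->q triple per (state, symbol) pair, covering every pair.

Fold the examples into a partial DFA from state 0: repeatedly fix the first undefined (state, symbol) met by the shortest-then-alphabetical prefix, trying targets in increasing order and rejecting any under which an Accept and a Reject string meet in one state with the same remainder; add a state when all current targets are rejected. Accepting states are where Accept strings end.
a: 0a undefined. 0a->0: ok.
b: 0b undefined. 0b->0: no, baa/abb meet in 0. Open state 1: 0b->1.
c: 0c undefined. 0c->0: no, cac/ac meet in 0. 0c->1: no, b/ac meet in 1. Open state 2: 0c->2.
ba: 1a undefined. 1a->0: ok.
bb: 1b undefined. 1b->0: no, baa/abb meet in 0. 1b->1: no, bab/abb meet in 1. 1b->2: ok.
bc: 1c undefined. 1c->0: no, baa/bc meet in 0. 1c->1: no, bab/bc meet in 1. 1c->2: ok.
ca: 2a undefined. 2a->0: no, cac/bc meet in 2. 2a->1: no, cac/bc meet in 2. 2a->2: no, cac/cc meet in 2 with "c" left. Open state 3: 2a->3.
cb: 2b undefined. 2b->0: ok.
cc: 2c undefined. 2c->0: no, baa/cc meet in 0. 2c->1: no, bab/cc meet in 1. 2c->2: no, baa/ccb meet in 0. 2c->3: no, ca/cc meet in 3. Open state 4: 2c->4.
caa: 3a undefined. 3a->0: no, caaac/bc meet in 2. 3a->1: no, caaac/bc meet in 2. 3a->2: no, caa/bc meet in 2. 3a->3: ok.
cab: 3b undefined. 3b->0: ok.
cac: 3c undefined. 3c->0: no, caacc/bc meet in 2. 3c->1: no, caacc/bc meet in 2. 3c->2: no, cac/bc meet in 2. 3c->3: ok.
cca: 4a undefined. 4a->0: ok.
ccb: 4b undefined. 4b->0: no, baa/ccb meet in 0. 4b->1: no, bab/ccb meet in 1. 4b->2: ok.
bbcc: 4c undefined. 4c->0: ok.
All examples now run through 5 states with every (state, symbol) defined. Accept strings end in {0,1,3}, Reject strings end in {2,4}; accept={0,1,3}.

states=5 start=0 accept={0,1,3} delta: 0a->0 0b->1 0c->2 1a->0 1b->2 1c->2 2a->3 2b->0 2c->4 3a->3 3b->0 3c->3 4a->0 4b->2 4c->0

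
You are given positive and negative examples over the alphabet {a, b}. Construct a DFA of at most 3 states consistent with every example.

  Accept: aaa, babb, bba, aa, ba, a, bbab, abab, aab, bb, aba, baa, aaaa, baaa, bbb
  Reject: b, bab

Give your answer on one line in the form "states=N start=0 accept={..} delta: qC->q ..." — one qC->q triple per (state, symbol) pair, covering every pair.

states=3 start=0 accept={0,1} delta: 0a->1 0b->2 1a->1 1b->0 2a->0 2b->1

Fold the examples into a partial DFA from state 0: repeatedly fix the first undefined (state, symbol) met by the shortest-then-alphabetical prefix, trying targets in increasing order and rejecting any under which an Accept and a Reject string meet in one state with the same remainder; add a state when all current targets are rejected. Accepting states are where Accept strings end.
a: 0a undefined. 0a->0: no, abab/bab meet in 0 with "bab" left. Open state 1: 0a->1.
b: 0b undefined. 0b->0: no, bbab/bab meet in 1 with "b" left. 0b->1: no, a/b meet in 1. Open state 2: 0b->2.
aa: 1a undefined. 1a->0: no, aab/b meet in 2. 1a->1: ok.
ab: 1b undefined. 1b->0: ok.
ba: 2a undefined. 2a->0: ok.
bb: 2b undefined. 2b->0: no, bbb/b meet in 2. 2b->1: ok.
All examples now run through 3 states with every (state, symbol) defined. Accept strings end in {0,1}, Reject strings end in {2}; accept={0,1}.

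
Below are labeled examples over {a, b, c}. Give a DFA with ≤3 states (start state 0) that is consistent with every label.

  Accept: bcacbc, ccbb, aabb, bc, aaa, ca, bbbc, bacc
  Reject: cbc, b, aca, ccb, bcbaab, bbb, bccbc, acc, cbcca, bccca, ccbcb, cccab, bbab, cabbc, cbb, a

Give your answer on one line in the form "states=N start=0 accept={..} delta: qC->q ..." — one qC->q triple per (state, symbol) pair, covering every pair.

Fold the examples into a partial DFA from state 0: repeatedly fix the first undefined (state, symbol) met by the shortest-then-alphabetical prefix, trying targets in increasing order and rejecting any under which an Accept and a Reject string meet in one state with the same remainder; add a state when all current targets are rejected. Accepting states are where Accept strings end.
a: 0a undefined. 0a->0: no, aaa/a meet in 0. Open state 1: 0a->1.
b: 0b undefined. 0b->0: no, bacc/acc meet in 1 with "cc" left. 0b->1: ok.
c: 0c undefined. 0c->0: no, ccbb/cccab meet in 1 with "b" left. 0c->1: ok.
aa: 1a undefined. 1a->0: no, aaa/b meet in 1. 1a->1: no, aabb/bbb meet in 1 with "bb" left. Open state 2: 1a->2.
ac: 1c undefined. 1c->0: ok.
bb: 1b undefined. 1b->0: no, bcacbc/bbab meet in 0. 1b->1: no, bcacbc/cbc meet in 0. 1b->2: ok.
aaa: 2a undefined. 2a->0: ok.
aab: 2b undefined. 2b->0: no, bcacbc/bbb meet in 0. 2b->1: ok.
bac: 2c undefined. 2c->0: no, bcacbc/cbc meet in 0. 2c->1: ok.
All examples now run through 3 states with every (state, symbol) defined. Accept strings end in {0,2}, Reject strings end in {1}; accept={0,2}.

states=3 start=0 accept={0,2} delta: 0a->1 0b->1 0c->1 1a->2 1b->2 1c->0 2a->0 2b->1 2c->1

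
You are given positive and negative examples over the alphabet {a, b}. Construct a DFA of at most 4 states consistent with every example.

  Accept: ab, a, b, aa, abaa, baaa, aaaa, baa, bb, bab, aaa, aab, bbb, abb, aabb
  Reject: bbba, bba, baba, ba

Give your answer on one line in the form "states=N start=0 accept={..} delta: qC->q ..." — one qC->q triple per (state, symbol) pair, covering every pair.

states=3 start=0 accept={0,1} delta: 0a->0 0b->1 1a->2 1b->1 2a->0 2b->1

Fold the examples into a partial DFA from state 0: repeatedly fix the first undefined (state, symbol) met by the shortest-then-alphabetical prefix, trying targets in increasing order and rejecting any under which an Accept and a Reject string meet in one state with the same remainder; add a state when all current targets are rejected. Accepting states are where Accept strings end.
a: 0a undefined. 0a->0: ok.
b: 0b undefined. 0b->0: no, ab/bbba meet in 0. Open state 1: 0b->1.
ba: 1a undefined. 1a->0: no, a/baba meet in 0. 1a->1: no, ab/ba meet in 1. Open state 2: 1a->2.
bb: 1b undefined. 1b->0: no, a/bba meet in 0. 1b->1: ok.
baa: 2a undefined. 2a->0: ok.
bab: 2b undefined. 2b->0: no, a/baba meet in 0. 2b->1: ok.
All examples now run through 3 states with every (state, symbol) defined. Accept strings end in {0,1}, Reject strings end in {2}; accept={0,1}.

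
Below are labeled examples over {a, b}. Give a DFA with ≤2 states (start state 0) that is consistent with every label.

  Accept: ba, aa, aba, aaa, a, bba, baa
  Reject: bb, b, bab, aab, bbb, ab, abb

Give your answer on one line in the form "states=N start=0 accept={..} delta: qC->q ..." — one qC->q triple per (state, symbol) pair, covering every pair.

states=2 start=0 accept={0} delta: 0a->0 0b->1 1a->0 1b->1

State merging on the prefix tree: take the shortest (then alphabetical) example prefix whose next move is undefined and point that move at state 0, else 1, else 2, ...; a target is out if some Accept/Reject pair would then sit in one state with the same input left (inseparable). If every existing state is out, open a new one.
a: 0a undefined. 0a->0: ok.
b: 0b undefined. 0b->0: no, ba/bb meet in 0. Open state 1: 0b->1.
ba: 1a undefined. 1a->0: ok.
bb: 1b undefined. 1b->0: no, ba/bb meet in 0. 1b->1: ok.
All examples now run through 2 states with every (state, symbol) defined. Accept strings end in {0}, Reject strings end in {1}; accept={0}.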